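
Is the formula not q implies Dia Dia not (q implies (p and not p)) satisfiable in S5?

1. not q implies Dia Dia not (q implies (p and not p)), u
2. Dia Dia not (q implies (p and not p)), u
3. Dia not (q implies (p and not p)), v
4. not (q implies (p and not p)), w
5. q, w
6. not (p and not p), w
7. p, w
Accessibility: uRu, uRv, uRw, vRu, vRv, vRw, wRu, wRv, wRw

Satisfiable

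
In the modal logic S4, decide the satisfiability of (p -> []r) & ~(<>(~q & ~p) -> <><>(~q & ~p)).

1. (p -> []r) & ~(<>(~q & ~p) -> <><>(~q & ~p)), w0
2. p -> []r, w0   [&-rule on 1]
3. ~(<>(~q & ~p) -> <><>(~q & ~p)), w0   [&-rule on 1]
4. <>(~q & ~p), w0   [~->-rule on 3]
5. ~<><>(~q & ~p), w0   [~->-rule on 3]
6. ~<>(~q & ~p), w0   [~<>-rule on 5 via w0Rw0]
7. ~(~q & ~p), w0   [~<>-rule on 6 via w0Rw0]
8. []r, w0   [->-rule on 2 (branches; this branch)]
9. r, w0   [[]-rule on 8 via w0Rw0]
10. p, w0   [~&-rule on 7 (branches; this branch)]
11. ~q & ~p, w1   [<>-rule on 4: fresh world w1, w0Rw1]
12. ~q, w1   [&-rule on 11]
13. ~p, w1   [&-rule on 11]
14. ~<>(~q & ~p), w1   [~<>-rule on 5 via w0Rw1]
15. ~(~q & ~p), w1   [~<>-rule on 6 via w0Rw1]
16. r, w1   [[]-rule on 8 via w0Rw1]
17. p, w1   [~&-rule on 15 (branches; this branch)]
Accessibility: w0Rw0, w0Rw1, w1Rw1
Branch closes: p and ~p both at w1.
(One branch shown.) All branches close.

No, unsatisfiable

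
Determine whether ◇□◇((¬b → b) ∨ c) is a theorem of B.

Tableau for the negation ¬◇□◇((¬b → b) ∨ c):
1. ¬◇□◇((¬b → b) ∨ c), 0
2. ¬□◇((¬b → b) ∨ c), 0
3. ¬◇((¬b → b) ∨ c), 1
4. ¬□◇((¬b → b) ∨ c), 1
5. ¬((¬b → b) ∨ c), 0
6. ¬(¬b → b), 0
7. ¬c, 0
8. ¬b, 0
9. ¬((¬b → b) ∨ c), 1
10. ¬(¬b → b), 1
11. ¬c, 1
12. ¬b, 1
13. ¬◇((¬b → b) ∨ c), 2
14. ¬((¬b → b) ∨ c), 2
15. ¬(¬b → b), 2
16. ¬c, 2
17. ¬b, 2
Accessibility: 0R0, 0R1, 1R0, 1R1, 1R2, 2R1, 2R2
The negation has an open branch (countermodel exists).

Not valid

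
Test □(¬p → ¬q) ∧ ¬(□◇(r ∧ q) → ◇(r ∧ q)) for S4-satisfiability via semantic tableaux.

1. □(¬p → ¬q) ∧ ¬(□◇(r ∧ q) → ◇(r ∧ q)), w0
2. □(¬p → ¬q), w0
3. ¬(□◇(r ∧ q) → ◇(r ∧ q)), w0
4. □◇(r ∧ q), w0
5. ¬◇(r ∧ q), w0
6. ¬p → ¬q, w0
7. ◇(r ∧ q), w0
8. ¬(r ∧ q), w0
9. ¬q, w0
10. r ∧ q, w1
11. r, w1
12. q, w1
13. ¬p → ¬q, w1
14. ◇(r ∧ q), w1
15. ¬(r ∧ q), w1
16. p, w1
17. ¬q, w1
Accessibility: w0Rw0, w0Rw1, w1Rw1
Branch closes: q and ¬q both at w1.
All branches of the tableau close; one closing branch shown above.

No, unsatisfiable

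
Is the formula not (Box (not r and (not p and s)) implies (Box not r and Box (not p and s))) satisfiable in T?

1. not (Box (not r and (not p and s)) implies (Box not r and Box (not p and s))), u
2. Box (not r and (not p and s)), u
3. not (Box not r and Box (not p and s)), u
4. not r and (not p and s), u
5. not r, u
6. not p and s, u
7. not p, u
8. s, u
9. not Box (not p and s), u
10. not (not p and s), v
11. not r and (not p and s), v
12. not r, v
13. not p and s, v
14. not p, v
15. s, v
16. not s, v
Accessibility: uRu, uRv, vRv
Branch closes: s and not s both at v.
(One branch shown.) All branches close.

Unsatisfiable (every branch closes)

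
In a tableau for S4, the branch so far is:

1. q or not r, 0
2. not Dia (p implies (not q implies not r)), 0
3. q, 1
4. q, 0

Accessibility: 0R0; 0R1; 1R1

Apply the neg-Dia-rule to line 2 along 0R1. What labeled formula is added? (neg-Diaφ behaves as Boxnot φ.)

not (p implies (not q implies not r)), 1

neg-Diaφ behaves as Boxnot φ: propagate the negated body to each accessible world.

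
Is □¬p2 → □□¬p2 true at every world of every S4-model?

Valid in S4

Tableau for the negation ¬(□¬p2 → □□¬p2):
1. ¬(□¬p2 → □□¬p2), u
2. □¬p2, u
3. ¬□□¬p2, u
4. ¬p2, u
5. ¬□¬p2, v
6. ¬p2, v
7. p2, w
8. ¬p2, w
Accessibility: uRu, uRv, uRw, vRv, vRw, wRw
Branch closes: p2 and ¬p2 both at w.
All branches of the negation close; one closing branch shown above.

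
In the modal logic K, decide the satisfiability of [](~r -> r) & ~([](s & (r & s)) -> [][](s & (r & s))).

Yes, satisfiable

1. [](~r -> r) & ~([](s & (r & s)) -> [][](s & (r & s))), 0
2. [](~r -> r), 0
3. ~([](s & (r & s)) -> [][](s & (r & s))), 0
4. [](s & (r & s)), 0
5. ~[][](s & (r & s)), 0
6. ~[](s & (r & s)), 1
7. ~r -> r, 1
8. s & (r & s), 1
9. s, 1
10. r & s, 1
11. r, 1
12. ~(s & (r & s)), 2
13. ~(r & s), 2
14. ~s, 2
Accessibility: 0R1, 1R2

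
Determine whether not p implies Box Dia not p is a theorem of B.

Yes, valid

Tableau for the negation not (not p implies Box Dia not p):
1. not (not p implies Box Dia not p), w0
2. not p, w0
3. not Box Dia not p, w0
4. not Dia not p, w1
5. p, w0
Accessibility: w0Rw0, w0Rw1, w1Rw0, w1Rw1
Branch closes: p and not p both at w0.
Every branch of the negation's tableau closes; the branch above is one of them.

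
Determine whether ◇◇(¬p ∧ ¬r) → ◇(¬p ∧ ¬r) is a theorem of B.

Tableau for the negation ¬(◇◇(¬p ∧ ¬r) → ◇(¬p ∧ ¬r)):
1. ¬(◇◇(¬p ∧ ¬r) → ◇(¬p ∧ ¬r)), w0
2. ◇◇(¬p ∧ ¬r), w0   [¬→-rule on 1]
3. ¬◇(¬p ∧ ¬r), w0   [¬→-rule on 1]
4. ¬(¬p ∧ ¬r), w0   [¬◇-rule on 3 via w0Rw0]
5. r, w0   [¬∧-rule on 4 (branches; this branch)]
6. ◇(¬p ∧ ¬r), w1   [◇-rule on 2: fresh world w1, w0Rw1]
7. ¬(¬p ∧ ¬r), w1   [¬◇-rule on 3 via w0Rw1]
8. r, w1   [¬∧-rule on 7 (branches; this branch)]
9. ¬p ∧ ¬r, w2   [◇-rule on 6: fresh world w2, w1Rw2]
10. ¬p, w2   [∧-rule on 9]
11. ¬r, w2   [∧-rule on 9]
Accessibility: w0Rw0, w0Rw1, w1Rw0, w1Rw1, w1Rw2, w2Rw1, w2Rw2
The negation has an open branch (countermodel exists).

No, not valid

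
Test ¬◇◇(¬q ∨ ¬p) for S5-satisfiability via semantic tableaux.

1. ¬◇◇(¬q ∨ ¬p), u
2. ¬◇(¬q ∨ ¬p), u
3. ¬(¬q ∨ ¬p), u
4. q, u
5. p, u
Accessibility: uRu

Yes, satisfiable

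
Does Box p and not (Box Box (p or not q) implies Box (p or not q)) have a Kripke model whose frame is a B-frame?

1. Box p and not (Box Box (p or not q) implies Box (p or not q)), u
2. Box p, u
3. not (Box Box (p or not q) implies Box (p or not q)), u
4. Box Box (p or not q), u
5. not Box (p or not q), u
6. p, u
7. Box (p or not q), u
8. p or not q, u
9. not q, u
10. not (p or not q), v
11. not p, v
12. q, v
13. p, v
Accessibility: uRu, uRv, vRu, vRv
Branch closes: p and not p both at v.
All branches of the tableau close; one closing branch shown above.

No, unsatisfiable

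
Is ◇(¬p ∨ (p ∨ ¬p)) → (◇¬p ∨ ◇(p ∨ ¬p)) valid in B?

Tableau for the negation ¬(◇(¬p ∨ (p ∨ ¬p)) → (◇¬p ∨ ◇(p ∨ ¬p))):
1. ¬(◇(¬p ∨ (p ∨ ¬p)) → (◇¬p ∨ ◇(p ∨ ¬p))), 0
2. ◇(¬p ∨ (p ∨ ¬p)), 0
3. ¬(◇¬p ∨ ◇(p ∨ ¬p)), 0
4. ¬◇¬p, 0
5. ¬◇(p ∨ ¬p), 0
6. p, 0
7. ¬(p ∨ ¬p), 0
8. ¬p, 0
Accessibility: 0R0
Branch closes: p and ¬p both at 0.
All branches of the negation close; one closing branch shown above.

Valid in B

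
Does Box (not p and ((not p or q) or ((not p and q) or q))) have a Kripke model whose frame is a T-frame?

Satisfiable (open branch found)

1. Box (not p and ((not p or q) or ((not p and q) or q))), u
2. not p and ((not p or q) or ((not p and q) or q)), u
3. not p, u
4. (not p or q) or ((not p and q) or q), u
5. (not p and q) or q, u
6. q, u
Accessibility: uRu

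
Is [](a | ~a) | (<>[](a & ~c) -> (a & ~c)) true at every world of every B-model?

Valid

Tableau for the negation ~([](a | ~a) | (<>[](a & ~c) -> (a & ~c))):
1. ~([](a | ~a) | (<>[](a & ~c) -> (a & ~c))), 0
2. ~[](a | ~a), 0
3. ~(<>[](a & ~c) -> (a & ~c)), 0
4. <>[](a & ~c), 0
5. ~(a & ~c), 0
6. c, 0
7. ~(a | ~a), 1
8. ~a, 1
9. a, 1
Accessibility: 0R0, 0R1, 1R0, 1R1
Branch closes: a and ~a both at 1.
All branches of the negation close; one closing branch shown above.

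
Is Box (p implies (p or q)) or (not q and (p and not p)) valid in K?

Tableau for the negation not (Box (p implies (p or q)) or (not q and (p and not p))):
1. not (Box (p implies (p or q)) or (not q and (p and not p))), u
2. not Box (p implies (p or q)), u   [neg-or-rule on 1]
3. not (not q and (p and not p)), u   [neg-or-rule on 1]
4. not (p and not p), u   [neg-and-rule on 3 (branches; this branch)]
5. p, u   [neg-and-rule on 4 (branches; this branch)]
6. not (p implies (p or q)), v   [neg-Box-rule on 2: fresh world v, uRv]
7. p, v   [neg-implies-rule on 6]
8. not (p or q), v   [neg-implies-rule on 6]
9. not p, v   [neg-or-rule on 8]
10. not q, v   [neg-or-rule on 8]
Accessibility: uRv
Branch closes: p and not p both at v.
Every branch of the negation's tableau closes; the branch above is one of them.

Valid in K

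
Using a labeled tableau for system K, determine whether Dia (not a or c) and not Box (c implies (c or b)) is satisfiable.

1. Dia (not a or c) and not Box (c implies (c or b)), 0
2. Dia (not a or c), 0   [and-rule on 1]
3. not Box (c implies (c or b)), 0   [and-rule on 1]
4. not a or c, 1   [Dia-rule on 2: fresh world 1, 0R1]
5. c, 1   [or-rule on 4 (branches; this branch)]
6. not (c implies (c or b)), 2   [neg-Box-rule on 3: fresh world 2, 0R2]
7. c, 2   [neg-implies-rule on 6]
8. not (c or b), 2   [neg-implies-rule on 6]
9. not c, 2   [neg-or-rule on 8]
10. not b, 2   [neg-or-rule on 8]
Accessibility: 0R1, 0R2
Branch closes: c and not c both at 2.
All branches of the tableau close; one closing branch shown above.

Unsatisfiable (every branch closes)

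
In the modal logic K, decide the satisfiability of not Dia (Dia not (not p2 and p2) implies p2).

1. not Dia (Dia not (not p2 and p2) implies p2), w0

Yes, satisfiable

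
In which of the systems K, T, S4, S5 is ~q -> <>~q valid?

T, S4, S5

T-tableau for the negation ~(~q -> <>~q):
1. ~(~q -> <>~q), u
2. ~q, u   [~->-rule on 1]
3. ~<>~q, u   [~->-rule on 1]
4. q, u   [~<>-rule on 3 via uRu]
Accessibility: uRu
Branch closes: q and ~q both at u.
Every branch closes (one shown): valid in T, hence also in S4, S5 (every theorem of T is a theorem of S4 and S5).
K-tableau for the negation ~(~q -> <>~q):
1. ~(~q -> <>~q), u
2. ~q, u   [~->-rule on 1]
3. ~<>~q, u   [~->-rule on 1]
Complete open branch: countermodel on a K-frame, so not valid in K.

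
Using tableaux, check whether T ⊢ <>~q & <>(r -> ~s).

Invalid (countermodel exists)

Tableau for the negation ~(<>~q & <>(r -> ~s)):
1. ~(<>~q & <>(r -> ~s)), u
2. ~<>(r -> ~s), u
3. ~(r -> ~s), u
4. r, u
5. s, u
Accessibility: uRu
The negation has an open branch (countermodel exists).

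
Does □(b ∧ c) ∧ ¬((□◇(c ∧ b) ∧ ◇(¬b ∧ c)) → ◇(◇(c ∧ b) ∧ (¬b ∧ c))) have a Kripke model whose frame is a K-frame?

1. □(b ∧ c) ∧ ¬((□◇(c ∧ b) ∧ ◇(¬b ∧ c)) → ◇(◇(c ∧ b) ∧ (¬b ∧ c))), u
2. □(b ∧ c), u
3. ¬((□◇(c ∧ b) ∧ ◇(¬b ∧ c)) → ◇(◇(c ∧ b) ∧ (¬b ∧ c))), u
4. □◇(c ∧ b) ∧ ◇(¬b ∧ c), u
5. ¬◇(◇(c ∧ b) ∧ (¬b ∧ c)), u
6. □◇(c ∧ b), u
7. ◇(¬b ∧ c), u
8. ¬b ∧ c, v
9. ¬b, v
10. c, v
11. b ∧ c, v
12. b, v
Accessibility: uRv
Branch closes: b and ¬b both at v.
Every branch closes; the branch above is one of them.

No, unsatisfiable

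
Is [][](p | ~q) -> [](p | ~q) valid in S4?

Yes, valid

Tableau for the negation ~([][](p | ~q) -> [](p | ~q)):
1. ~([][](p | ~q) -> [](p | ~q)), w0
2. [][](p | ~q), w0
3. ~[](p | ~q), w0
4. [](p | ~q), w0
5. p | ~q, w0
6. ~q, w0
7. ~(p | ~q), w1
8. ~p, w1
9. q, w1
10. [](p | ~q), w1
11. p | ~q, w1
12. ~q, w1
Accessibility: w0Rw0, w0Rw1, w1Rw1
Branch closes: q and ~q both at w1.
Every branch of the negation's tableau closes; the branch above is one of them.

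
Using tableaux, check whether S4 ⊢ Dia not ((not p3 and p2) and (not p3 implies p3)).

Tableau for the negation not Dia not ((not p3 and p2) and (not p3 implies p3)):
1. not Dia not ((not p3 and p2) and (not p3 implies p3)), 0
2. (not p3 and p2) and (not p3 implies p3), 0
3. not p3 and p2, 0
4. not p3 implies p3, 0
5. not p3, 0
6. p2, 0
7. p3, 0
Accessibility: 0R0
Branch closes: p3 and not p3 both at 0.
All branches of the negation close; one closing branch shown above.

Valid in S4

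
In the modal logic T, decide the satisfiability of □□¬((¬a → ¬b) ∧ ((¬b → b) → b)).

Satisfiable

1. □□¬((¬a → ¬b) ∧ ((¬b → b) → b)), u
2. □¬((¬a → ¬b) ∧ ((¬b → b) → b)), u
3. ¬((¬a → ¬b) ∧ ((¬b → b) → b)), u
4. ¬(¬a → ¬b), u
5. ¬a, u
6. b, u
Accessibility: uRu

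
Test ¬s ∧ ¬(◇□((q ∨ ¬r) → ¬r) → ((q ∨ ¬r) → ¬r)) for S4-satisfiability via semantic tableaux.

1. ¬s ∧ ¬(◇□((q ∨ ¬r) → ¬r) → ((q ∨ ¬r) → ¬r)), w0
2. ¬s, w0
3. ¬(◇□((q ∨ ¬r) → ¬r) → ((q ∨ ¬r) → ¬r)), w0
4. ◇□((q ∨ ¬r) → ¬r), w0
5. ¬((q ∨ ¬r) → ¬r), w0
6. q ∨ ¬r, w0
7. r, w0
8. q, w0
9. □((q ∨ ¬r) → ¬r), w1
10. (q ∨ ¬r) → ¬r, w1
11. ¬r, w1
Accessibility: w0Rw0, w0Rw1, w1Rw1

Satisfiable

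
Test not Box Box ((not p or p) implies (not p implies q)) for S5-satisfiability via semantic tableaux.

Satisfiable

1. not Box Box ((not p or p) implies (not p implies q)), u
2. not Box ((not p or p) implies (not p implies q)), v
3. not ((not p or p) implies (not p implies q)), w
4. not p or p, w
5. not (not p implies q), w
6. not p, w
7. not q, w
Accessibility: uRu, uRv, uRw, vRu, vRv, vRw, wRu, wRv, wRw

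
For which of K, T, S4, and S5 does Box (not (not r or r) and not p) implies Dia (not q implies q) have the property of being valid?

T-tableau for the negation not (Box (not (not r or r) and not p) implies Dia (not q implies q)):
1. not (Box (not (not r or r) and not p) implies Dia (not q implies q)), 0
2. Box (not (not r or r) and not p), 0   [neg-implies-rule on 1]
3. not Dia (not q implies q), 0   [neg-implies-rule on 1]
4. not (not r or r) and not p, 0   [Box-rule on 2 via 0R0]
5. not (not r or r), 0   [and-rule on 4]
6. not p, 0   [and-rule on 4]
7. r, 0   [neg-or-rule on 5]
8. not r, 0   [neg-or-rule on 5]
Accessibility: 0R0
Branch closes: r and not r both at 0.
Every branch closes (one shown): valid in T, hence also in S4, S5 (every theorem of T is a theorem of S4 and S5).
K-tableau for the negation not (Box (not (not r or r) and not p) implies Dia (not q implies q)):
1. not (Box (not (not r or r) and not p) implies Dia (not q implies q)), 0
2. Box (not (not r or r) and not p), 0   [neg-implies-rule on 1]
3. not Dia (not q implies q), 0   [neg-implies-rule on 1]
Complete open branch: countermodel on a K-frame, so not valid in K.

T, S4, S5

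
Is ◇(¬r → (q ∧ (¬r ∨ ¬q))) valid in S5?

Invalid (countermodel exists)

Tableau for the negation ¬◇(¬r → (q ∧ (¬r ∨ ¬q))):
1. ¬◇(¬r → (q ∧ (¬r ∨ ¬q))), 0
2. ¬(¬r → (q ∧ (¬r ∨ ¬q))), 0
3. ¬r, 0
4. ¬(q ∧ (¬r ∨ ¬q)), 0
5. ¬q, 0
Accessibility: 0R0
The negation has an open branch (countermodel exists).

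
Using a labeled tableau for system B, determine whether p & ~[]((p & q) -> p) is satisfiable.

No, unsatisfiable

1. p & ~[]((p & q) -> p), 0
2. p, 0
3. ~[]((p & q) -> p), 0
4. ~((p & q) -> p), 1
5. p & q, 1
6. ~p, 1
7. p, 1
8. q, 1
Accessibility: 0R0, 0R1, 1R0, 1R1
Branch closes: p and ~p both at 1.
All branches of the tableau close; one closing branch shown above.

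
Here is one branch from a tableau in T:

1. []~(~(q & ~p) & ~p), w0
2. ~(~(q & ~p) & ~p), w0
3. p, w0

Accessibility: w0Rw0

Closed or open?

No world carries both an atom and its negation.

Open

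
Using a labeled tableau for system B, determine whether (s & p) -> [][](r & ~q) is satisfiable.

1. (s & p) -> [][](r & ~q), w0
2. [][](r & ~q), w0
3. [](r & ~q), w0
4. r & ~q, w0
5. r, w0
6. ~q, w0
Accessibility: w0Rw0

Satisfiable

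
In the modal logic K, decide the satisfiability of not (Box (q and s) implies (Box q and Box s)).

No, unsatisfiable

1. not (Box (q and s) implies (Box q and Box s)), w0
2. Box (q and s), w0
3. not (Box q and Box s), w0
4. not Box s, w0
5. not s, w1
6. q and s, w1
7. q, w1
8. s, w1
Accessibility: w0Rw1
Branch closes: s and not s both at w1.
(One branch shown.) All branches close.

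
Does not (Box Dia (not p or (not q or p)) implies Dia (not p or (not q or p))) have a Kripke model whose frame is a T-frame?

Unsatisfiable

1. not (Box Dia (not p or (not q or p)) implies Dia (not p or (not q or p))), w0
2. Box Dia (not p or (not q or p)), w0
3. not Dia (not p or (not q or p)), w0
4. Dia (not p or (not q or p)), w0
5. not (not p or (not q or p)), w0
6. p, w0
7. not (not q or p), w0
8. q, w0
9. not p, w0
Accessibility: w0Rw0
Branch closes: p and not p both at w0.
Every branch closes; the branch above is one of them.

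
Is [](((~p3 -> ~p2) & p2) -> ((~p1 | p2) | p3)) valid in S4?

Tableau for the negation ~[](((~p3 -> ~p2) & p2) -> ((~p1 | p2) | p3)):
1. ~[](((~p3 -> ~p2) & p2) -> ((~p1 | p2) | p3)), 0
2. ~(((~p3 -> ~p2) & p2) -> ((~p1 | p2) | p3)), 1
3. (~p3 -> ~p2) & p2, 1
4. ~((~p1 | p2) | p3), 1
5. ~p3 -> ~p2, 1
6. p2, 1
7. ~(~p1 | p2), 1
8. ~p3, 1
9. p1, 1
10. ~p2, 1
Accessibility: 0R0, 0R1, 1R1
Branch closes: p2 and ~p2 both at 1.
Every branch of the negation's tableau closes; the branch above is one of them.

Valid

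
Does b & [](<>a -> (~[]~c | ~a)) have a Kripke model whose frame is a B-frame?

Yes, satisfiable

1. b & [](<>a -> (~[]~c | ~a)), u
2. b, u   [&-rule on 1]
3. [](<>a -> (~[]~c | ~a)), u   [&-rule on 1]
4. <>a -> (~[]~c | ~a), u   [[]-rule on 3 via uRu]
5. ~[]~c | ~a, u   [->-rule on 4 (branches; this branch)]
6. ~a, u   [|-rule on 5 (branches; this branch)]
Accessibility: uRu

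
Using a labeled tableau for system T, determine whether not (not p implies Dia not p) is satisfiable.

No, unsatisfiable

1. not (not p implies Dia not p), w0
2. not p, w0
3. not Dia not p, w0
4. p, w0
Accessibility: w0Rw0
Branch closes: p and not p both at w0.
Every branch closes; the branch above is one of them.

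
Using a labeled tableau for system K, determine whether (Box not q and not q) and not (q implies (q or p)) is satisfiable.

Unsatisfiable (every branch closes)

1. (Box not q and not q) and not (q implies (q or p)), w0
2. Box not q and not q, w0
3. not (q implies (q or p)), w0
4. Box not q, w0
5. not q, w0
6. q, w0
7. not (q or p), w0
Branch closes: q and not q both at w0.
Every branch closes; the branch above is one of them.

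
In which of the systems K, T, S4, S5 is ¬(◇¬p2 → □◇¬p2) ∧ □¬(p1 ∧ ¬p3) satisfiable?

S4-tableau for the formula:
1. ¬(◇¬p2 → □◇¬p2) ∧ □¬(p1 ∧ ¬p3), w0
2. ¬(◇¬p2 → □◇¬p2), w0
3. □¬(p1 ∧ ¬p3), w0
4. ◇¬p2, w0
5. ¬□◇¬p2, w0
6. ¬(p1 ∧ ¬p3), w0
7. p3, w0
8. ¬p2, w1
9. ¬(p1 ∧ ¬p3), w1
10. p3, w1
11. ¬◇¬p2, w2
12. ¬(p1 ∧ ¬p3), w2
13. p2, w2
14. p3, w2
Accessibility: w0Rw0, w0Rw1, w0Rw2, w1Rw1, w2Rw2
Complete open branch: satisfiable in S4, hence also in K, T (this S4-model is also a K-model and a T-model).
S5-tableau for the formula:
1. ¬(◇¬p2 → □◇¬p2) ∧ □¬(p1 ∧ ¬p3), w0
2. ¬(◇¬p2 → □◇¬p2), w0
3. □¬(p1 ∧ ¬p3), w0
4. ◇¬p2, w0
5. ¬□◇¬p2, w0
6. ¬(p1 ∧ ¬p3), w0
7. p3, w0
8. ¬p2, w1
9. ¬(p1 ∧ ¬p3), w1
10. p3, w1
11. ¬◇¬p2, w2
12. ¬(p1 ∧ ¬p3), w2
13. p2, w0
14. p2, w1
Accessibility: w0Rw0, w0Rw1, w0Rw2, w1Rw0, w1Rw1, w1Rw2, w2Rw0, w2Rw1, w2Rw2
Branch closes: p2 and ¬p2 both at w1.
Every branch closes (one shown): unsatisfiable in S5.

K, T, S4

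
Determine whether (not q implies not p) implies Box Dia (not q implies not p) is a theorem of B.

Valid in B

Tableau for the negation not ((not q implies not p) implies Box Dia (not q implies not p)):
1. not ((not q implies not p) implies Box Dia (not q implies not p)), u
2. not q implies not p, u
3. not Box Dia (not q implies not p), u
4. not p, u
5. not Dia (not q implies not p), v
6. not (not q implies not p), u
7. not q, u
8. p, u
Accessibility: uRu, uRv, vRu, vRv
Branch closes: p and not p both at u.
Every branch of the negation's tableau closes; the branch above is one of them.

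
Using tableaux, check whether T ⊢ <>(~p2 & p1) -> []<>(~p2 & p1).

Tableau for the negation ~(<>(~p2 & p1) -> []<>(~p2 & p1)):
1. ~(<>(~p2 & p1) -> []<>(~p2 & p1)), w0
2. <>(~p2 & p1), w0
3. ~[]<>(~p2 & p1), w0
4. ~p2 & p1, w1
5. ~p2, w1
6. p1, w1
7. ~<>(~p2 & p1), w2
8. ~(~p2 & p1), w2
9. ~p1, w2
Accessibility: w0Rw0, w0Rw1, w0Rw2, w1Rw1, w2Rw2
The negation has an open branch (countermodel exists).

No, not valid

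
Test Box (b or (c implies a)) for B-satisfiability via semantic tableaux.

Satisfiable

1. Box (b or (c implies a)), w0
2. b or (c implies a), w0   [Box-rule on 1 via w0Rw0]
3. c implies a, w0   [or-rule on 2 (branches; this branch)]
4. a, w0   [implies-rule on 3 (branches; this branch)]
Accessibility: w0Rw0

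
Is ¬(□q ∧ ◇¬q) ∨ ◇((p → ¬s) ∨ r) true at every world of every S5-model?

Tableau for the negation ¬(¬(□q ∧ ◇¬q) ∨ ◇((p → ¬s) ∨ r)):
1. ¬(¬(□q ∧ ◇¬q) ∨ ◇((p → ¬s) ∨ r)), 0
2. □q ∧ ◇¬q, 0
3. ¬◇((p → ¬s) ∨ r), 0
4. □q, 0
5. ◇¬q, 0
6. ¬((p → ¬s) ∨ r), 0
7. ¬(p → ¬s), 0
8. ¬r, 0
9. p, 0
10. s, 0
11. q, 0
12. ¬q, 1
13. ¬((p → ¬s) ∨ r), 1
14. ¬(p → ¬s), 1
15. ¬r, 1
16. p, 1
17. s, 1
18. q, 1
Accessibility: 0R0, 0R1, 1R0, 1R1
Branch closes: q and ¬q both at 1.
All branches of the negation close; one closing branch shown above.

Yes, valid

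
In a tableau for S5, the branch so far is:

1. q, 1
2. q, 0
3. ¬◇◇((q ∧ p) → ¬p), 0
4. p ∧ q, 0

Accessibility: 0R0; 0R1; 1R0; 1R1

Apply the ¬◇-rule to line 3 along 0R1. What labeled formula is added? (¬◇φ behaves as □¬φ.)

¬◇((q ∧ p) → ¬p), 1

¬◇φ behaves as □¬φ: propagate the negated body to each accessible world.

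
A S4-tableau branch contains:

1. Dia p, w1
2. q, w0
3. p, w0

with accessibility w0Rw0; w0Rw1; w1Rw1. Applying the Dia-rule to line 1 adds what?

a fresh world w2 with w1Rw2, and p at w2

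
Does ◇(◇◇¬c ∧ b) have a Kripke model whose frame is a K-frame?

Satisfiable (open branch found)

1. ◇(◇◇¬c ∧ b), u
2. ◇◇¬c ∧ b, v
3. ◇◇¬c, v
4. b, v
5. ◇¬c, w
6. ¬c, x
Accessibility: uRv, vRw, wRx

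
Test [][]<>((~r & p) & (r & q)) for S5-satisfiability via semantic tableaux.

Unsatisfiable (every branch closes)

1. [][]<>((~r & p) & (r & q)), 0
2. []<>((~r & p) & (r & q)), 0
3. <>((~r & p) & (r & q)), 0
4. (~r & p) & (r & q), 1
5. ~r & p, 1
6. r & q, 1
7. ~r, 1
8. p, 1
9. r, 1
10. q, 1
Accessibility: 0R0, 0R1, 1R0, 1R1
Branch closes: r and ~r both at 1.
All branches of the tableau close; one closing branch shown above.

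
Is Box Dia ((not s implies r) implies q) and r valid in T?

Invalid (countermodel exists)

Tableau for the negation not (Box Dia ((not s implies r) implies q) and r):
1. not (Box Dia ((not s implies r) implies q) and r), u
2. not r, u   [neg-and-rule on 1 (branches; this branch)]
Accessibility: uRu
The negation has an open branch (countermodel exists).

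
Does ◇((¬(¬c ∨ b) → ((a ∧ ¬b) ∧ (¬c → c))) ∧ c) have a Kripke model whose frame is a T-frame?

Yes, satisfiable

1. ◇((¬(¬c ∨ b) → ((a ∧ ¬b) ∧ (¬c → c))) ∧ c), w0
2. (¬(¬c ∨ b) → ((a ∧ ¬b) ∧ (¬c → c))) ∧ c, w1
3. ¬(¬c ∨ b) → ((a ∧ ¬b) ∧ (¬c → c)), w1
4. c, w1
5. (a ∧ ¬b) ∧ (¬c → c), w1
6. a ∧ ¬b, w1
7. ¬c → c, w1
8. a, w1
9. ¬b, w1
Accessibility: w0Rw0, w0Rw1, w1Rw1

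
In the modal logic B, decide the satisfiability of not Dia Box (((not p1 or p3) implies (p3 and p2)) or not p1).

Yes, satisfiable

1. not Dia Box (((not p1 or p3) implies (p3 and p2)) or not p1), w0
2. not Box (((not p1 or p3) implies (p3 and p2)) or not p1), w0   [neg-Dia-rule on 1 via w0Rw0]
3. not (((not p1 or p3) implies (p3 and p2)) or not p1), w1   [neg-Box-rule on 2: fresh world w1, w0Rw1]
4. not ((not p1 or p3) implies (p3 and p2)), w1   [neg-or-rule on 3]
5. p1, w1   [neg-or-rule on 3]
6. not p1 or p3, w1   [neg-implies-rule on 4]
7. not (p3 and p2), w1   [neg-implies-rule on 4]
8. not Box (((not p1 or p3) implies (p3 and p2)) or not p1), w1   [neg-Dia-rule on 1 via w0Rw1]
9. p3, w1   [or-rule on 6 (branches; this branch)]
10. not p2, w1   [neg-and-rule on 7 (branches; this branch)]
11. not (((not p1 or p3) implies (p3 and p2)) or not p1), w2   [neg-Box-rule on 8: fresh world w2, w1Rw2]
12. not ((not p1 or p3) implies (p3 and p2)), w2   [neg-or-rule on 11]
13. p1, w2   [neg-or-rule on 11]
14. not p1 or p3, w2   [neg-implies-rule on 12]
15. not (p3 and p2), w2   [neg-implies-rule on 12]
16. p3, w2   [or-rule on 14 (branches; this branch)]
17. not p2, w2   [neg-and-rule on 15 (branches; this branch)]
Accessibility: w0Rw0, w0Rw1, w1Rw0, w1Rw1, w1Rw2, w2Rw1, w2Rw2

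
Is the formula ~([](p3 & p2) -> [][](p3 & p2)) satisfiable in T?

1. ~([](p3 & p2) -> [][](p3 & p2)), 0
2. [](p3 & p2), 0
3. ~[][](p3 & p2), 0
4. p3 & p2, 0
5. p3, 0
6. p2, 0
7. ~[](p3 & p2), 1
8. p3 & p2, 1
9. p3, 1
10. p2, 1
11. ~(p3 & p2), 2
12. ~p2, 2
Accessibility: 0R0, 0R1, 1R1, 1R2, 2R2

Satisfiable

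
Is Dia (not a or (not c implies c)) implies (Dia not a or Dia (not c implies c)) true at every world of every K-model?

Tableau for the negation not (Dia (not a or (not c implies c)) implies (Dia not a or Dia (not c implies c))):
1. not (Dia (not a or (not c implies c)) implies (Dia not a or Dia (not c implies c))), w0
2. Dia (not a or (not c implies c)), w0
3. not (Dia not a or Dia (not c implies c)), w0
4. not Dia not a, w0
5. not Dia (not c implies c), w0
6. not a or (not c implies c), w1
7. a, w1
8. not (not c implies c), w1
9. not c, w1
10. not c implies c, w1
11. c, w1
Accessibility: w0Rw1
Branch closes: c and not c both at w1.
All branches of the negation close; one closing branch shown above.

Yes, valid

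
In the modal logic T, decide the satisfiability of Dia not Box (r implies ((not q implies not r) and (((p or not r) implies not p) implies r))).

Satisfiable

1. Dia not Box (r implies ((not q implies not r) and (((p or not r) implies not p) implies r))), 0
2. not Box (r implies ((not q implies not r) and (((p or not r) implies not p) implies r))), 1
3. not (r implies ((not q implies not r) and (((p or not r) implies not p) implies r))), 2
4. r, 2
5. not ((not q implies not r) and (((p or not r) implies not p) implies r)), 2
6. not (not q implies not r), 2
7. not q, 2
Accessibility: 0R0, 0R1, 1R1, 1R2, 2R2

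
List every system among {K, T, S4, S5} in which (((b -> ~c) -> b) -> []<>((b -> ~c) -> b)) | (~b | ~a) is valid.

S5

S4-tableau for the negation ~((((b -> ~c) -> b) -> []<>((b -> ~c) -> b)) | (~b | ~a)):
1. ~((((b -> ~c) -> b) -> []<>((b -> ~c) -> b)) | (~b | ~a)), w0
2. ~(((b -> ~c) -> b) -> []<>((b -> ~c) -> b)), w0   [~|-rule on 1]
3. ~(~b | ~a), w0   [~|-rule on 1]
4. (b -> ~c) -> b, w0   [~->-rule on 2]
5. ~[]<>((b -> ~c) -> b), w0   [~->-rule on 2]
6. b, w0   [~|-rule on 3]
7. a, w0   [~|-rule on 3]
8. ~<>((b -> ~c) -> b), w1   [~[]-rule on 5: fresh world w1, w0Rw1]
9. ~((b -> ~c) -> b), w1   [~<>-rule on 8 via w1Rw1]
10. b -> ~c, w1   [~->-rule on 9]
11. ~b, w1   [~->-rule on 9]
12. ~c, w1   [->-rule on 10 (branches; this branch)]
Accessibility: w0Rw0, w0Rw1, w1Rw1
Complete open branch: countermodel on an S4-frame, so not valid in S4, nor in K, T (the same frame is also a K-frame and a T-frame).
S5-tableau for the negation ~((((b -> ~c) -> b) -> []<>((b -> ~c) -> b)) | (~b | ~a)):
1. ~((((b -> ~c) -> b) -> []<>((b -> ~c) -> b)) | (~b | ~a)), w0
2. ~(((b -> ~c) -> b) -> []<>((b -> ~c) -> b)), w0   [~|-rule on 1]
3. ~(~b | ~a), w0   [~|-rule on 1]
4. (b -> ~c) -> b, w0   [~->-rule on 2]
5. ~[]<>((b -> ~c) -> b), w0   [~->-rule on 2]
6. b, w0   [~|-rule on 3]
7. a, w0   [~|-rule on 3]
8. ~(b -> ~c), w0   [->-rule on 4 (branches; this branch)]
9. c, w0   [~->-rule on 8]
10. ~<>((b -> ~c) -> b), w1   [~[]-rule on 5: fresh world w1, w0Rw1]
11. ~((b -> ~c) -> b), w0   [~<>-rule on 10 via w1Rw0]
12. b -> ~c, w0   [~->-rule on 11]
13. ~b, w0   [~->-rule on 11]
Accessibility: w0Rw0, w0Rw1, w1Rw0, w1Rw1
Branch closes: b and ~b both at w0.
Every branch closes (one shown): valid in S5.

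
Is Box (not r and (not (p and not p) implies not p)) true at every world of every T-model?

Tableau for the negation not Box (not r and (not (p and not p) implies not p)):
1. not Box (not r and (not (p and not p) implies not p)), 0
2. not (not r and (not (p and not p) implies not p)), 1
3. not (not (p and not p) implies not p), 1
4. not (p and not p), 1
5. p, 1
Accessibility: 0R0, 0R1, 1R1
The negation has an open branch (countermodel exists).

Invalid (countermodel exists)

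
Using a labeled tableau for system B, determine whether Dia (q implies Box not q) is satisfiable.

Satisfiable (open branch found)

1. Dia (q implies Box not q), 0
2. q implies Box not q, 1
3. Box not q, 1
4. not q, 0
5. not q, 1
Accessibility: 0R0, 0R1, 1R0, 1R1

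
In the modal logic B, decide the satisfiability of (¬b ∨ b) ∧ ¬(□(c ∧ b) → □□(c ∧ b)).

1. (¬b ∨ b) ∧ ¬(□(c ∧ b) → □□(c ∧ b)), 0
2. ¬b ∨ b, 0
3. ¬(□(c ∧ b) → □□(c ∧ b)), 0
4. □(c ∧ b), 0
5. ¬□□(c ∧ b), 0
6. c ∧ b, 0
7. c, 0
8. b, 0
9. ¬□(c ∧ b), 1
10. c ∧ b, 1
11. c, 1
12. b, 1
13. ¬(c ∧ b), 2
14. ¬b, 2
Accessibility: 0R0, 0R1, 1R0, 1R1, 1R2, 2R1, 2R2

Satisfiable (open branch found)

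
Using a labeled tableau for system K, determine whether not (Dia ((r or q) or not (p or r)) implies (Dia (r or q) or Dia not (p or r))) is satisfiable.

Unsatisfiable

1. not (Dia ((r or q) or not (p or r)) implies (Dia (r or q) or Dia not (p or r))), u
2. Dia ((r or q) or not (p or r)), u   [neg-implies-rule on 1]
3. not (Dia (r or q) or Dia not (p or r)), u   [neg-implies-rule on 1]
4. not Dia (r or q), u   [neg-or-rule on 3]
5. not Dia not (p or r), u   [neg-or-rule on 3]
6. (r or q) or not (p or r), v   [Dia-rule on 2: fresh world v, uRv]
7. not (r or q), v   [neg-Dia-rule on 4 via uRv]
8. not r, v   [neg-or-rule on 7]
9. not q, v   [neg-or-rule on 7]
10. p or r, v   [neg-Dia-rule on 5 via uRv]
11. not (p or r), v   [or-rule on 6 (branches; this branch)]
12. not p, v   [neg-or-rule on 11]
13. r, v   [or-rule on 10 (branches; this branch)]
Accessibility: uRv
Branch closes: r and not r both at v.
(One branch shown.) All branches close.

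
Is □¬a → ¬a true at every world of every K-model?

Tableau for the negation ¬(□¬a → ¬a):
1. ¬(□¬a → ¬a), u
2. □¬a, u
3. a, u
The negation has an open branch (countermodel exists).

No, not valid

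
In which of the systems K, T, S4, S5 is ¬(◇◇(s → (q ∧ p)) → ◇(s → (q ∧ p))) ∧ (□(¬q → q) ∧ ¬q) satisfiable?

K

T-tableau for the formula:
1. ¬(◇◇(s → (q ∧ p)) → ◇(s → (q ∧ p))) ∧ (□(¬q → q) ∧ ¬q), w0
2. ¬(◇◇(s → (q ∧ p)) → ◇(s → (q ∧ p))), w0
3. □(¬q → q) ∧ ¬q, w0
4. ◇◇(s → (q ∧ p)), w0
5. ¬◇(s → (q ∧ p)), w0
6. □(¬q → q), w0
7. ¬q, w0
8. ¬(s → (q ∧ p)), w0
9. s, w0
10. ¬(q ∧ p), w0
11. ¬q → q, w0
12. ¬p, w0
13. q, w0
Accessibility: w0Rw0
Branch closes: q and ¬q both at w0.
Every branch closes (one shown): unsatisfiable in T, hence also in S4, S5 (every S4/S5-frame is a T-frame).
K-tableau for the formula:
1. ¬(◇◇(s → (q ∧ p)) → ◇(s → (q ∧ p))) ∧ (□(¬q → q) ∧ ¬q), w0
2. ¬(◇◇(s → (q ∧ p)) → ◇(s → (q ∧ p))), w0
3. □(¬q → q) ∧ ¬q, w0
4. ◇◇(s → (q ∧ p)), w0
5. ¬◇(s → (q ∧ p)), w0
6. □(¬q → q), w0
7. ¬q, w0
8. ◇(s → (q ∧ p)), w1
9. ¬(s → (q ∧ p)), w1
10. s, w1
11. ¬(q ∧ p), w1
12. ¬q → q, w1
13. ¬p, w1
14. q, w1
15. s → (q ∧ p), w2
16. q ∧ p, w2
17. q, w2
18. p, w2
Accessibility: w0Rw1, w1Rw2
Complete open branch: satisfiable in K.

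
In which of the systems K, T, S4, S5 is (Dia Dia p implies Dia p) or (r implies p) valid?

T-tableau for the negation not ((Dia Dia p implies Dia p) or (r implies p)):
1. not ((Dia Dia p implies Dia p) or (r implies p)), 0
2. not (Dia Dia p implies Dia p), 0
3. not (r implies p), 0
4. Dia Dia p, 0
5. not Dia p, 0
6. r, 0
7. not p, 0
8. Dia p, 1
9. not p, 1
10. p, 2
Accessibility: 0R0, 0R1, 1R1, 1R2, 2R2
Complete open branch: countermodel on a T-frame, so not valid in T, nor in K (the same frame is also a K-frame).
S4-tableau for the negation not ((Dia Dia p implies Dia p) or (r implies p)):
1. not ((Dia Dia p implies Dia p) or (r implies p)), 0
2. not (Dia Dia p implies Dia p), 0
3. not (r implies p), 0
4. Dia Dia p, 0
5. not Dia p, 0
6. r, 0
7. not p, 0
8. Dia p, 1
9. not p, 1
10. p, 2
11. not p, 2
Accessibility: 0R0, 0R1, 0R2, 1R1, 1R2, 2R2
Branch closes: p and not p both at 2.
Every branch closes (one shown): valid in S4, hence also in S5 (every theorem of S4 is a theorem of S5).

S4, S5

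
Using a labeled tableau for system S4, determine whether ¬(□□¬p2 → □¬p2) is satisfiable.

1. ¬(□□¬p2 → □¬p2), u
2. □□¬p2, u   [¬→-rule on 1]
3. ¬□¬p2, u   [¬→-rule on 1]
4. □¬p2, u   [□-rule on 2 via uRu]
5. ¬p2, u   [□-rule on 4 via uRu]
6. p2, v   [¬□-rule on 3: fresh world v, uRv]
7. □¬p2, v   [□-rule on 2 via uRv]
8. ¬p2, v   [□-rule on 4 via uRv]
Accessibility: uRu, uRv, vRv
Branch closes: p2 and ¬p2 both at v.
Every branch closes; the branch above is one of them.

No, unsatisfiable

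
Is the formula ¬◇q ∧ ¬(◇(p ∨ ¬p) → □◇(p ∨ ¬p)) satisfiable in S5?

Unsatisfiable

1. ¬◇q ∧ ¬(◇(p ∨ ¬p) → □◇(p ∨ ¬p)), u
2. ¬◇q, u   [∧-rule on 1]
3. ¬(◇(p ∨ ¬p) → □◇(p ∨ ¬p)), u   [∧-rule on 1]
4. ◇(p ∨ ¬p), u   [¬→-rule on 3]
5. ¬□◇(p ∨ ¬p), u   [¬→-rule on 3]
6. ¬q, u   [¬◇-rule on 2 via uRu]
7. p ∨ ¬p, v   [◇-rule on 4: fresh world v, uRv]
8. ¬q, v   [¬◇-rule on 2 via uRv]
9. ¬p, v   [∨-rule on 7 (branches; this branch)]
10. ¬◇(p ∨ ¬p), w   [¬□-rule on 5: fresh world w, uRw]
11. ¬q, w   [¬◇-rule on 2 via uRw]
12. ¬(p ∨ ¬p), u   [¬◇-rule on 10 via wRu]
13. ¬p, u   [¬∨-rule on 12]
14. p, u   [¬∨-rule on 12]
Accessibility: uRu, uRv, uRw, vRu, vRv, vRw, wRu, wRv, wRw
Branch closes: p and ¬p both at u.
All branches of the tableau close; one closing branch shown above.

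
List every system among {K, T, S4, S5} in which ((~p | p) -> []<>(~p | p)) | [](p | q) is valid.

T-tableau for the negation ~(((~p | p) -> []<>(~p | p)) | [](p | q)):
1. ~(((~p | p) -> []<>(~p | p)) | [](p | q)), w0
2. ~((~p | p) -> []<>(~p | p)), w0   [~|-rule on 1]
3. ~[](p | q), w0   [~|-rule on 1]
4. ~p | p, w0   [~->-rule on 2]
5. ~[]<>(~p | p), w0   [~->-rule on 2]
6. p, w0   [|-rule on 4 (branches; this branch)]
7. ~(p | q), w1   [~[]-rule on 3: fresh world w1, w0Rw1]
8. ~p, w1   [~|-rule on 7]
9. ~q, w1   [~|-rule on 7]
10. ~<>(~p | p), w2   [~[]-rule on 5: fresh world w2, w0Rw2]
11. ~(~p | p), w2   [~<>-rule on 10 via w2Rw2]
12. p, w2   [~|-rule on 11]
13. ~p, w2   [~|-rule on 11]
Accessibility: w0Rw0, w0Rw1, w0Rw2, w1Rw1, w2Rw2
Branch closes: p and ~p both at w2.
Every branch closes (one shown): valid in T, hence also in S4, S5 (every theorem of T is a theorem of S4 and S5).
K-tableau for the negation ~(((~p | p) -> []<>(~p | p)) | [](p | q)):
1. ~(((~p | p) -> []<>(~p | p)) | [](p | q)), w0
2. ~((~p | p) -> []<>(~p | p)), w0   [~|-rule on 1]
3. ~[](p | q), w0   [~|-rule on 1]
4. ~p | p, w0   [~->-rule on 2]
5. ~[]<>(~p | p), w0   [~->-rule on 2]
6. p, w0   [|-rule on 4 (branches; this branch)]
7. ~(p | q), w1   [~[]-rule on 3: fresh world w1, w0Rw1]
8. ~p, w1   [~|-rule on 7]
9. ~q, w1   [~|-rule on 7]
10. ~<>(~p | p), w2   [~[]-rule on 5: fresh world w2, w0Rw2]
Accessibility: w0Rw1, w0Rw2
Complete open branch: countermodel on a K-frame, so not valid in K.

T, S4, S5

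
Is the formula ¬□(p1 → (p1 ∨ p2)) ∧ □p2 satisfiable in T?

Unsatisfiable (every branch closes)

1. ¬□(p1 → (p1 ∨ p2)) ∧ □p2, 0
2. ¬□(p1 → (p1 ∨ p2)), 0
3. □p2, 0
4. p2, 0
5. ¬(p1 → (p1 ∨ p2)), 1
6. p1, 1
7. ¬(p1 ∨ p2), 1
8. ¬p1, 1
9. ¬p2, 1
Accessibility: 0R0, 0R1, 1R1
Branch closes: p1 and ¬p1 both at 1.
All branches of the tableau close; one closing branch shown above.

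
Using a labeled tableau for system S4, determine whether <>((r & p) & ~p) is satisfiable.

Unsatisfiable (every branch closes)

1. <>((r & p) & ~p), w0
2. (r & p) & ~p, w1
3. r & p, w1
4. ~p, w1
5. r, w1
6. p, w1
Accessibility: w0Rw0, w0Rw1, w1Rw1
Branch closes: p and ~p both at w1.
All branches of the tableau close; one closing branch shown above.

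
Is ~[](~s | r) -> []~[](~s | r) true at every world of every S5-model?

Yes, valid

Tableau for the negation ~(~[](~s | r) -> []~[](~s | r)):
1. ~(~[](~s | r) -> []~[](~s | r)), w0
2. ~[](~s | r), w0
3. ~[]~[](~s | r), w0
4. ~(~s | r), w1
5. s, w1
6. ~r, w1
7. [](~s | r), w2
8. ~s | r, w0
9. ~s | r, w1
10. ~s | r, w2
11. r, w0
12. r, w1
Accessibility: w0Rw0, w0Rw1, w0Rw2, w1Rw0, w1Rw1, w1Rw2, w2Rw0, w2Rw1, w2Rw2
Branch closes: r and ~r both at w1.
All branches of the negation close; one closing branch shown above.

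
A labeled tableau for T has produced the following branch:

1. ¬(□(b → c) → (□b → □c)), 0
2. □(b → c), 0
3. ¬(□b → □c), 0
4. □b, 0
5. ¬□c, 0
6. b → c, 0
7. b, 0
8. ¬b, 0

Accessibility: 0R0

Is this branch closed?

Closed

Both b and ¬b appear at 0.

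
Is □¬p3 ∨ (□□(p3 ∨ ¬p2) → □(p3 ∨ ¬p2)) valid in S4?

Tableau for the negation ¬(□¬p3 ∨ (□□(p3 ∨ ¬p2) → □(p3 ∨ ¬p2))):
1. ¬(□¬p3 ∨ (□□(p3 ∨ ¬p2) → □(p3 ∨ ¬p2))), 0
2. ¬□¬p3, 0
3. ¬(□□(p3 ∨ ¬p2) → □(p3 ∨ ¬p2)), 0
4. □□(p3 ∨ ¬p2), 0
5. ¬□(p3 ∨ ¬p2), 0
6. □(p3 ∨ ¬p2), 0
7. p3 ∨ ¬p2, 0
8. ¬p2, 0
9. p3, 1
10. □(p3 ∨ ¬p2), 1
11. p3 ∨ ¬p2, 1
12. ¬p2, 1
13. ¬(p3 ∨ ¬p2), 2
14. ¬p3, 2
15. p2, 2
16. □(p3 ∨ ¬p2), 2
17. p3 ∨ ¬p2, 2
18. ¬p2, 2
Accessibility: 0R0, 0R1, 0R2, 1R1, 2R2
Branch closes: p2 and ¬p2 both at 2.
Every branch of the negation's tableau closes; the branch above is one of them.

Valid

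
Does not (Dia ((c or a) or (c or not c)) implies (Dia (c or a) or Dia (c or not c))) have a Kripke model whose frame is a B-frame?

1. not (Dia ((c or a) or (c or not c)) implies (Dia (c or a) or Dia (c or not c))), w0
2. Dia ((c or a) or (c or not c)), w0
3. not (Dia (c or a) or Dia (c or not c)), w0
4. not Dia (c or a), w0
5. not Dia (c or not c), w0
6. not (c or a), w0
7. not c, w0
8. not a, w0
9. not (c or not c), w0
10. c, w0
Accessibility: w0Rw0
Branch closes: c and not c both at w0.
All branches of the tableau close; one closing branch shown above.

Unsatisfiable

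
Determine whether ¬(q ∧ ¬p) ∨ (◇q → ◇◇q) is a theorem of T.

Valid in T

Tableau for the negation ¬(¬(q ∧ ¬p) ∨ (◇q → ◇◇q)):
1. ¬(¬(q ∧ ¬p) ∨ (◇q → ◇◇q)), 0
2. q ∧ ¬p, 0
3. ¬(◇q → ◇◇q), 0
4. q, 0
5. ¬p, 0
6. ◇q, 0
7. ¬◇◇q, 0
8. ¬◇q, 0
9. ¬q, 0
Accessibility: 0R0
Branch closes: q and ¬q both at 0.
All branches of the negation close; one closing branch shown above.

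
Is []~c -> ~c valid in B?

Tableau for the negation ~([]~c -> ~c):
1. ~([]~c -> ~c), u
2. []~c, u
3. c, u
4. ~c, u
Accessibility: uRu
Branch closes: c and ~c both at u.
All branches of the negation close; one closing branch shown above.

Valid in B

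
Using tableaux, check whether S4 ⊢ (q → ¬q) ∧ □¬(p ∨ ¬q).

Tableau for the negation ¬((q → ¬q) ∧ □¬(p ∨ ¬q)):
1. ¬((q → ¬q) ∧ □¬(p ∨ ¬q)), u
2. ¬□¬(p ∨ ¬q), u
3. p ∨ ¬q, v
4. ¬q, v
Accessibility: uRu, uRv, vRv
The negation has an open branch (countermodel exists).

Not valid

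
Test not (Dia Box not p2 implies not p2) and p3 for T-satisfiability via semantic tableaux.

1. not (Dia Box not p2 implies not p2) and p3, 0
2. not (Dia Box not p2 implies not p2), 0   [and-rule on 1]
3. p3, 0   [and-rule on 1]
4. Dia Box not p2, 0   [neg-implies-rule on 2]
5. p2, 0   [neg-implies-rule on 2]
6. Box not p2, 1   [Dia-rule on 4: fresh world 1, 0R1]
7. not p2, 1   [Box-rule on 6 via 1R1]
Accessibility: 0R0, 0R1, 1R1

Satisfiable (open branch found)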